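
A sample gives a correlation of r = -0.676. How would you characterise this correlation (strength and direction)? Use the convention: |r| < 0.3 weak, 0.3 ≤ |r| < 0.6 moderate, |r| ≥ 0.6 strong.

strong negative

r = -0.676 < 0 so the relationship is negative.
|r| = 0.676, which falls in the strong range.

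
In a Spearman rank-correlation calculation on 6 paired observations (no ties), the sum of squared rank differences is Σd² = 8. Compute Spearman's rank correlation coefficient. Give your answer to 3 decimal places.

ρ = 1 − 6Σd² / [n(n²−1)] = 1 − 6×8 / (6×35)
  = 1 − 48/210 = 1 − 0.2286 ≈ 0.771

0.771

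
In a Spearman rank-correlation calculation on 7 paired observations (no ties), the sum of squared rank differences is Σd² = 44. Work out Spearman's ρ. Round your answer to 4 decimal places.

0.2143

ρ = 1 − 6Σd² / [n(n²−1)] = 1 − 6×44 / (7×48)
  = 1 − 264/336 = 1 − 0.78571 ≈ 0.2143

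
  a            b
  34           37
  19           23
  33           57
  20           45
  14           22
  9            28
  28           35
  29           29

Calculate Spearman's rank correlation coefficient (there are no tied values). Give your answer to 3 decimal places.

Rank a: 8, 3, 7, 4, 2, 1, 5, 6
Rank b: 6, 2, 8, 7, 1, 3, 5, 4
d = rank(a) − rank(b): 2, 1, -1, -3, 1, -2, 0, 2; Σd² = 24
ρ = 1 − 6Σd² / [n(n²−1)] = 1 − 6×24 / (8×63) = 1 − 144/504 ≈ 0.714

0.714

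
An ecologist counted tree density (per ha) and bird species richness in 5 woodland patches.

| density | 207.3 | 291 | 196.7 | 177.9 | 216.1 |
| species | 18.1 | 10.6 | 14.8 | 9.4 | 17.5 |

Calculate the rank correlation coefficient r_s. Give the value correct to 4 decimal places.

0.3000

Rank density: 3, 5, 2, 1, 4
Rank species: 5, 2, 3, 1, 4
d = rank(density) − rank(species): -2, 3, -1, 0, 0; Σd² = 14
ρ = 1 − 6Σd² / [n(n²−1)] = 1 − 6×14 / (5×24) = 1 − 84/120 ≈ 0.3000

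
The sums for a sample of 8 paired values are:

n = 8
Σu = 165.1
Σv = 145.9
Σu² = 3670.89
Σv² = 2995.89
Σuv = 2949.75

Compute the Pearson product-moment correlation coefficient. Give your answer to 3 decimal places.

-0.206

r = (nΣuv − ΣuΣv) / √[(nΣu² − (Σu)²)(nΣv² − (Σv)²)]
Numerator: 8×2949.75 − 165.1×145.9 = -490.09
Denominator: √[(29367.12 − 27258.01)(23967.12 − 21286.81)] = √[2109.11 × 2680.31] = 2377.6183
r = -490.09 / 2377.6183 ≈ -0.206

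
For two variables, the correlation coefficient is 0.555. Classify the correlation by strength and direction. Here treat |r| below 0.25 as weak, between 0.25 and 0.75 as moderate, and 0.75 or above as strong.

r = 0.555 > 0 so the relationship is positive.
|r| = 0.555, which falls in the moderate range.

moderate positive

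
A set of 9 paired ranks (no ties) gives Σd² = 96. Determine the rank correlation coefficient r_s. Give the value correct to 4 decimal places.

ρ = 1 − 6Σd² / [n(n²−1)] = 1 − 6×96 / (9×80)
  = 1 − 576/720 = 1 − 0.80000 ≈ 0.2000

0.2000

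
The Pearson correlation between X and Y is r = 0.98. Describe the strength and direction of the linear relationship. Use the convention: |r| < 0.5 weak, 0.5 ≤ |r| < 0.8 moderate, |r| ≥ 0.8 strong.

r = 0.98 > 0 so the relationship is positive.
|r| = 0.98, which falls in the strong range.

strong positive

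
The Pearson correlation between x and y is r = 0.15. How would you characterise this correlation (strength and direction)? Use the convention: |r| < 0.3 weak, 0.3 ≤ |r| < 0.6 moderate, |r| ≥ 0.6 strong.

weak positive

r = 0.15 > 0 so the relationship is positive.
|r| = 0.15, which falls in the weak range.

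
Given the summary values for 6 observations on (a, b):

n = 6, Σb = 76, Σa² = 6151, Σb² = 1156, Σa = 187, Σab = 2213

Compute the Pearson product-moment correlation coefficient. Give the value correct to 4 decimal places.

-0.6231

r = (nΣab − ΣaΣb) / √[(nΣa² − (Σa)²)(nΣb² − (Σb)²)]
Numerator: 6×2213 − 187×76 = -934
Denominator: √[(36906 − 34969)(6936 − 5776)] = √[1937 × 1160] = 1498.9730
r = -934 / 1498.9730 ≈ -0.6231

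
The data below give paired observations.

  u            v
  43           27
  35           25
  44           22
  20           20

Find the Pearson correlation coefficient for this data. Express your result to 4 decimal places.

n = 4, Σu = 142, Σv = 94, Σu² = 5410, Σv² = 2238, Σuv = 3404
nΣuv − ΣuΣv = 13616 − 13348 = 268
nΣu² − (Σu)² = 21640 − 20164 = 1476; nΣv² − (Σv)² = 8952 − 8836 = 116
r = 268 / √(1476 × 116) = 268 / 413.7826 ≈ 0.6477

0.6477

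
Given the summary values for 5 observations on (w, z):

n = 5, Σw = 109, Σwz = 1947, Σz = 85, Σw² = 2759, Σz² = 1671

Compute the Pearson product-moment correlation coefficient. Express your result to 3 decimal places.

0.320

r = (nΣwz − ΣwΣz) / √[(nΣw² − (Σw)²)(nΣz² − (Σz)²)]
Numerator: 5×1947 − 109×85 = 470
Denominator: √[(13795 − 11881)(8355 − 7225)] = √[1914 × 1130] = 1470.6529
r = 470 / 1470.6529 ≈ 0.320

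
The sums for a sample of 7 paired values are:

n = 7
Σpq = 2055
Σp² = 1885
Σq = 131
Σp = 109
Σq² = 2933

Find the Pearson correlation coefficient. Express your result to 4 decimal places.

r = (nΣpq − ΣpΣq) / √[(nΣp² − (Σp)²)(nΣq² − (Σq)²)]
Numerator: 7×2055 − 109×131 = 106
Denominator: √[(13195 − 11881)(20531 − 17161)] = √[1314 × 3370] = 2104.3241
r = 106 / 2104.3241 ≈ 0.0504

0.0504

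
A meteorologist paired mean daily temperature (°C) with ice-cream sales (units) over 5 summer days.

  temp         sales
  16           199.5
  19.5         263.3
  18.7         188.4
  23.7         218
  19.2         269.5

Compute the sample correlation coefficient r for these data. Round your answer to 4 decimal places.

0.1883

n = 5, Σx = 97.1, Σy = 1138.7, Σx² = 1916.27, Σy² = 264775.95, Σxy = 22190.43
nΣxy − ΣxΣy = 110952.15 − 110567.77 = 384.38
nΣx² − (Σx)² = 9581.35 − 9428.41 = 152.94; nΣy² − (Σy)² = 1323879.75 − 1296637.69 = 27242.06
r = 384.38 / √(152.94 × 27242.06) = 384.38 / 2041.1763 ≈ 0.1883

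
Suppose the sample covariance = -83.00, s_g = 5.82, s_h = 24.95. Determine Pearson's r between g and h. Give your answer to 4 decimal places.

r = Cov(g,h) / (s_g · s_h) = -83.00 / (5.82 × 24.95)
  = -83.00 / 145.2090 ≈ -0.5716

-0.5716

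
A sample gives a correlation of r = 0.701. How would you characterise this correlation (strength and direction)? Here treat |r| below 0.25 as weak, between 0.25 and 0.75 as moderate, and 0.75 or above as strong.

moderate positive

r = 0.701 > 0 so the relationship is positive.
|r| = 0.701, which falls in the moderate range.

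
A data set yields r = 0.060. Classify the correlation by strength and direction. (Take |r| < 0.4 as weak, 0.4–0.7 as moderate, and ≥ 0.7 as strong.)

r = 0.060 > 0 so the relationship is positive.
|r| = 0.060, which falls in the weak range.

weak positive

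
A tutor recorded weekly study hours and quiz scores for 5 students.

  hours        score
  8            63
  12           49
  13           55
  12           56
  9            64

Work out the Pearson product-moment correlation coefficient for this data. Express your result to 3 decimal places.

-0.831

n = 5, Σx = 54, Σy = 287, Σx² = 602, Σy² = 16627, Σxy = 3055
nΣxy − ΣxΣy = 15275 − 15498 = -223
nΣx² − (Σx)² = 3010 − 2916 = 94; nΣy² − (Σy)² = 83135 − 82369 = 766
r = -223 / √(94 × 766) = -223 / 268.3356 ≈ -0.831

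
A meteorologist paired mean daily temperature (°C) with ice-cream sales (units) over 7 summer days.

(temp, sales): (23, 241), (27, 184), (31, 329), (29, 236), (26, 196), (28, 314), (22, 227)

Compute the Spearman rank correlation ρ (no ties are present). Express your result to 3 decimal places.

0.500

Rank temp: 2, 4, 7, 6, 3, 5, 1
Rank sales: 5, 1, 7, 4, 2, 6, 3
d = rank(temp) − rank(sales): -3, 3, 0, 2, 1, -1, -2; Σd² = 28
ρ = 1 − 6Σd² / [n(n²−1)] = 1 − 6×28 / (7×48) = 1 − 168/336 ≈ 0.500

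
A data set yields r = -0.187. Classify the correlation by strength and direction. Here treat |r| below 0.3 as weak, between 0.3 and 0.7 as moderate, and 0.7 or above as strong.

weak negative

r = -0.187 < 0 so the relationship is negative.
|r| = 0.187, which falls in the weak range.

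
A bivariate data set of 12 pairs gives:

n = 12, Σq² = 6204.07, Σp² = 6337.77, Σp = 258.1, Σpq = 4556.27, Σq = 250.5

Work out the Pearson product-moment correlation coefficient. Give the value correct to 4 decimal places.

-0.9497

r = (nΣpq − ΣpΣq) / √[(nΣp² − (Σp)²)(nΣq² − (Σq)²)]
Numerator: 12×4556.27 − 258.1×250.5 = -9978.81
Denominator: √[(76053.24 − 66615.61)(74448.84 − 62750.25)] = √[9437.63 × 11698.59] = 10507.4718
r = -9978.81 / 10507.4718 ≈ -0.9497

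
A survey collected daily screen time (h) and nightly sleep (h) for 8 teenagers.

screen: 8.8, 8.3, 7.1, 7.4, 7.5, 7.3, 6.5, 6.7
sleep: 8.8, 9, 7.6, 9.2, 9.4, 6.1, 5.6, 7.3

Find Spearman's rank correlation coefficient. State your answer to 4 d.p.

Rank screen: 8, 7, 3, 5, 6, 4, 1, 2
Rank sleep: 5, 6, 4, 7, 8, 2, 1, 3
d = rank(screen) − rank(sleep): 3, 1, -1, -2, -2, 2, 0, -1; Σd² = 24
ρ = 1 − 6Σd² / [n(n²−1)] = 1 − 6×24 / (8×63) = 1 − 144/504 ≈ 0.7143

0.7143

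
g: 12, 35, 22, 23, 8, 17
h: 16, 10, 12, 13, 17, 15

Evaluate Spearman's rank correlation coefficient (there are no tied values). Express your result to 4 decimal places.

-0.9429

Rank g: 2, 6, 4, 5, 1, 3
Rank h: 5, 1, 2, 3, 6, 4
d = rank(g) − rank(h): -3, 5, 2, 2, -5, -1; Σd² = 68
ρ = 1 − 6Σd² / [n(n²−1)] = 1 − 6×68 / (6×35) = 1 − 408/210 ≈ -0.9429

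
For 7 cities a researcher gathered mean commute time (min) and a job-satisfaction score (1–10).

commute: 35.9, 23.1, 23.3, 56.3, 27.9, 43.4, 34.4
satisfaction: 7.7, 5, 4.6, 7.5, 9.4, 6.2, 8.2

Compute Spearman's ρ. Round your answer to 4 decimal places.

Rank commute: 5, 1, 2, 7, 3, 6, 4
Rank satisfaction: 5, 2, 1, 4, 7, 3, 6
d = rank(commute) − rank(satisfaction): 0, -1, 1, 3, -4, 3, -2; Σd² = 40
ρ = 1 − 6Σd² / [n(n²−1)] = 1 − 6×40 / (7×48) = 1 − 240/336 ≈ 0.2857

0.2857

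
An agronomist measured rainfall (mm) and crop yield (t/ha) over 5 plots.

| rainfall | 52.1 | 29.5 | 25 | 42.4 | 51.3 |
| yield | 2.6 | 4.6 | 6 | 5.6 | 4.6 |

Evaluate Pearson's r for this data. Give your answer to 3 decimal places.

n = 5, Σx = 200.3, Σy = 23.4, Σx² = 8639.11, Σy² = 116.44, Σxy = 894.58
nΣxy − ΣxΣy = 4472.9 − 4687.02 = -214.12
nΣx² − (Σx)² = 43195.55 − 40120.09 = 3075.46; nΣy² − (Σy)² = 582.2 − 547.56 = 34.64
r = -214.12 / √(3075.46 × 34.64) = -214.12 / 326.3954 ≈ -0.656

-0.656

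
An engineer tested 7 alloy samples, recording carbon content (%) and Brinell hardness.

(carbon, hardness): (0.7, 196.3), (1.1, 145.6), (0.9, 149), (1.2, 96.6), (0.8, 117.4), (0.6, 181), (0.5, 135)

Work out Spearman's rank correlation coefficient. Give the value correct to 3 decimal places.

Rank carbon: 3, 6, 5, 7, 4, 2, 1
Rank hardness: 7, 4, 5, 1, 2, 6, 3
d = rank(carbon) − rank(hardness): -4, 2, 0, 6, 2, -4, -2; Σd² = 80
ρ = 1 − 6Σd² / [n(n²−1)] = 1 − 6×80 / (7×48) = 1 − 480/336 ≈ -0.429

-0.429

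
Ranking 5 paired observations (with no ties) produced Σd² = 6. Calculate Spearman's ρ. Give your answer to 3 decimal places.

0.700

ρ = 1 − 6Σd² / [n(n²−1)] = 1 − 6×6 / (5×24)
  = 1 − 36/120 = 1 − 0.3000 ≈ 0.700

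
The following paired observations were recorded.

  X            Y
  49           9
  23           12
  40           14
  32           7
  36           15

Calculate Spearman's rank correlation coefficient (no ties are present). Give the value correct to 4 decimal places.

Rank X: 5, 1, 4, 2, 3
Rank Y: 2, 3, 4, 1, 5
d = rank(X) − rank(Y): 3, -2, 0, 1, -2; Σd² = 18
ρ = 1 − 6Σd² / [n(n²−1)] = 1 − 6×18 / (5×24) = 1 − 108/120 ≈ 0.1000

0.1000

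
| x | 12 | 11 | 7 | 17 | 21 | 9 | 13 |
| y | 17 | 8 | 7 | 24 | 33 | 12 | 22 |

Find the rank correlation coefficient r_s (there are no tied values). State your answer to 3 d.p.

0.964

Rank x: 4, 3, 1, 6, 7, 2, 5
Rank y: 4, 2, 1, 6, 7, 3, 5
d = rank(x) − rank(y): 0, 1, 0, 0, 0, -1, 0; Σd² = 2
ρ = 1 − 6Σd² / [n(n²−1)] = 1 − 6×2 / (7×48) = 1 − 12/336 ≈ 0.964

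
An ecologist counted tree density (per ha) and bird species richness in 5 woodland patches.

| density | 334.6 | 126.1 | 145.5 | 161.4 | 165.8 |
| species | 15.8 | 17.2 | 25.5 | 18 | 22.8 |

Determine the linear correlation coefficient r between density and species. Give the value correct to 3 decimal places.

-0.496

n = 5, Σx = 933.4, Σy = 99.3, Σx² = 202568.22, Σy² = 2039.57, Σxy = 17851.29
nΣxy − ΣxΣy = 89256.45 − 92686.62 = -3430.17
nΣx² − (Σx)² = 1012841.1 − 871235.56 = 141605.54; nΣy² − (Σy)² = 10197.85 − 9860.49 = 337.36
r = -3430.17 / √(141605.54 × 337.36) = -3430.17 / 6911.7324 ≈ -0.496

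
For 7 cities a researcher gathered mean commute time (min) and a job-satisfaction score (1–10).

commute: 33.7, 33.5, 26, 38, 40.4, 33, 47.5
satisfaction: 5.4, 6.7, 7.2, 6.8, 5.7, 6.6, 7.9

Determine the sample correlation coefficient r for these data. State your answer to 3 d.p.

n = 7, Σx = 252.1, Σy = 46.3, Σx² = 9355.35, Σy² = 310.59, Σxy = 1675.36
nΣxy − ΣxΣy = 11727.52 − 11672.23 = 55.29
nΣx² − (Σx)² = 65487.45 − 63554.41 = 1933.04; nΣy² − (Σy)² = 2174.13 − 2143.69 = 30.44
r = 55.29 / √(1933.04 × 30.44) = 55.29 / 242.5732 ≈ 0.228

0.228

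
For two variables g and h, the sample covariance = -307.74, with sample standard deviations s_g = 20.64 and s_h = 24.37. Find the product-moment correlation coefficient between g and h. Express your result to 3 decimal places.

r = Cov(g,h) / (s_g · s_h) = -307.74 / (20.64 × 24.37)
  = -307.74 / 502.9968 ≈ -0.612

-0.612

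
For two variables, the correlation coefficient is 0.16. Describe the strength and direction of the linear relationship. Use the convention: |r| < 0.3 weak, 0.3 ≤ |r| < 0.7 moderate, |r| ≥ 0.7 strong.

r = 0.16 > 0 so the relationship is positive.
|r| = 0.16, which falls in the weak range.

weak positive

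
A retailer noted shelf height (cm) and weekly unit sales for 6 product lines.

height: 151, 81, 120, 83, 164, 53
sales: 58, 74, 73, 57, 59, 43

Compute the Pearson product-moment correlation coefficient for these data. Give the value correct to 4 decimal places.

n = 6, Σx = 652, Σy = 364, Σx² = 80356, Σy² = 22748, Σxy = 40198
nΣxy − ΣxΣy = 241188 − 237328 = 3860
nΣx² − (Σx)² = 482136 − 425104 = 57032; nΣy² − (Σy)² = 136488 − 132496 = 3992
r = 3860 / √(57032 × 3992) = 3860 / 15088.7953 ≈ 0.2558

0.2558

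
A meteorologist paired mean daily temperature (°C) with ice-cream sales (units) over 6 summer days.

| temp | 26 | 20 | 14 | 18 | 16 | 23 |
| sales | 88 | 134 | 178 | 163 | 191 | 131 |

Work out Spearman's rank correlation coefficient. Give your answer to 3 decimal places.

-0.943

Rank temp: 6, 4, 1, 3, 2, 5
Rank sales: 1, 3, 5, 4, 6, 2
d = rank(temp) − rank(sales): 5, 1, -4, -1, -4, 3; Σd² = 68
ρ = 1 − 6Σd² / [n(n²−1)] = 1 − 6×68 / (6×35) = 1 − 408/210 ≈ -0.943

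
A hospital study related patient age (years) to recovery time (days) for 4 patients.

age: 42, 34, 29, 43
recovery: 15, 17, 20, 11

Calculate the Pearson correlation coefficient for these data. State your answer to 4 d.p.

n = 4, Σx = 148, Σy = 63, Σx² = 5610, Σy² = 1035, Σxy = 2261
nΣxy − ΣxΣy = 9044 − 9324 = -280
nΣx² − (Σx)² = 22440 − 21904 = 536; nΣy² − (Σy)² = 4140 − 3969 = 171
r = -280 / √(536 × 171) = -280 / 302.7474 ≈ -0.9249

-0.9249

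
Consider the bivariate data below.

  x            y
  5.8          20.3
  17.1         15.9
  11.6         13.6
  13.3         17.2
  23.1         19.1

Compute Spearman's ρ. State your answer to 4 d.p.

Rank x: 1, 4, 2, 3, 5
Rank y: 5, 2, 1, 3, 4
d = rank(x) − rank(y): -4, 2, 1, 0, 1; Σd² = 22
ρ = 1 − 6Σd² / [n(n²−1)] = 1 − 6×22 / (5×24) = 1 − 132/120 ≈ -0.1000

-0.1000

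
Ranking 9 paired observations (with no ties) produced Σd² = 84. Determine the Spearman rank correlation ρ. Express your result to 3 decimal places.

ρ = 1 − 6Σd² / [n(n²−1)] = 1 − 6×84 / (9×80)
  = 1 − 504/720 = 1 − 0.7000 ≈ 0.300

0.300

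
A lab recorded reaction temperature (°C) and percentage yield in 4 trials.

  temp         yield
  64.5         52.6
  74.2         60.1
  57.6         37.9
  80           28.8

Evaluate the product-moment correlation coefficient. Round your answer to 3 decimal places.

n = 4, Σx = 276.3, Σy = 179.4, Σx² = 19383.65, Σy² = 8644.62, Σxy = 12339.16
nΣxy − ΣxΣy = 49356.64 − 49568.22 = -211.58
nΣx² − (Σx)² = 77534.6 − 76341.69 = 1192.91; nΣy² − (Σy)² = 34578.48 − 32184.36 = 2394.12
r = -211.58 / √(1192.91 × 2394.12) = -211.58 / 1689.9614 ≈ -0.125

-0.125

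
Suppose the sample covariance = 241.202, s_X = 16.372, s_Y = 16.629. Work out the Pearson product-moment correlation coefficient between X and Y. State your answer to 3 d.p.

0.886

r = Cov(X,Y) / (s_X · s_Y) = 241.202 / (16.372 × 16.629)
  = 241.202 / 272.2500 ≈ 0.886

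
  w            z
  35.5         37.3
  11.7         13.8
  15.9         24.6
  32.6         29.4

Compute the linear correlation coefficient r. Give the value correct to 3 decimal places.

n = 4, Σw = 95.7, Σz = 105.1, Σw² = 2712.71, Σz² = 3051.25, Σwz = 2835.19
nΣwz − ΣwΣz = 11340.76 − 10058.07 = 1282.69
nΣw² − (Σw)² = 10850.84 − 9158.49 = 1692.35; nΣz² − (Σz)² = 12205 − 11046.01 = 1158.99
r = 1282.69 / √(1692.35 × 1158.99) = 1282.69 / 1400.5059 ≈ 0.916

0.916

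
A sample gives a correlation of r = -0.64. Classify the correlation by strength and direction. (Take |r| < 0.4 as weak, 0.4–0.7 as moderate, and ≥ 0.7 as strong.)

moderate negative

r = -0.64 < 0 so the relationship is negative.
|r| = 0.64, which falls in the moderate range.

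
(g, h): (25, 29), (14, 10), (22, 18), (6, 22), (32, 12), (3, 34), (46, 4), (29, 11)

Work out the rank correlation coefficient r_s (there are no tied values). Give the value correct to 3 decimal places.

-0.643

Rank g: 5, 3, 4, 2, 7, 1, 8, 6
Rank h: 7, 2, 5, 6, 4, 8, 1, 3
d = rank(g) − rank(h): -2, 1, -1, -4, 3, -7, 7, 3; Σd² = 138
ρ = 1 − 6Σd² / [n(n²−1)] = 1 − 6×138 / (8×63) = 1 − 828/504 ≈ -0.643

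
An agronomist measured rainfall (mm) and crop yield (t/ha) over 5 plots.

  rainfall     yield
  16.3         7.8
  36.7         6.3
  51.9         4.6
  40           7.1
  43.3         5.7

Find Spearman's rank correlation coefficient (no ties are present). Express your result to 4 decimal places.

-0.9000

Rank rainfall: 1, 2, 5, 3, 4
Rank yield: 5, 3, 1, 4, 2
d = rank(rainfall) − rank(yield): -4, -1, 4, -1, 2; Σd² = 38
ρ = 1 − 6Σd² / [n(n²−1)] = 1 − 6×38 / (5×24) = 1 − 228/120 ≈ -0.9000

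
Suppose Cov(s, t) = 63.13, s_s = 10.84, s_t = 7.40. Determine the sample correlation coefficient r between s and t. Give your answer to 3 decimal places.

r = Cov(s,t) / (s_s · s_t) = 63.13 / (10.84 × 7.40)
  = 63.13 / 80.2160 ≈ 0.787

0.787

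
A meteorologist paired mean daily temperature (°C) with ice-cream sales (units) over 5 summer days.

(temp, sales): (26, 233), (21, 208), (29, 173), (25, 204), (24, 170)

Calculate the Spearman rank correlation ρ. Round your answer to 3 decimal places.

Rank temp: 4, 1, 5, 3, 2
Rank sales: 5, 4, 2, 3, 1
d = rank(temp) − rank(sales): -1, -3, 3, 0, 1; Σd² = 20
ρ = 1 − 6Σd² / [n(n²−1)] = 1 − 6×20 / (5×24) = 1 − 120/120 ≈ 0.000

0.000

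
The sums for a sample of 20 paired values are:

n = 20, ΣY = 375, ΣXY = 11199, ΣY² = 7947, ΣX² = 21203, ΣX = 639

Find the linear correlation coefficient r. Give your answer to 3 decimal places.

-0.921

r = (nΣXY − ΣXΣY) / √[(nΣX² − (ΣX)²)(nΣY² − (ΣY)²)]
Numerator: 20×11199 − 639×375 = -15645
Denominator: √[(424060 − 408321)(158940 − 140625)] = √[15739 × 18315] = 16978.2150
r = -15645 / 16978.2150 ≈ -0.921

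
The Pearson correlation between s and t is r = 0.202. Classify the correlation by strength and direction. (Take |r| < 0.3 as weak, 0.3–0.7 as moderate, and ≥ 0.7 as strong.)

weak positive

r = 0.202 > 0 so the relationship is positive.
|r| = 0.202, which falls in the weak range.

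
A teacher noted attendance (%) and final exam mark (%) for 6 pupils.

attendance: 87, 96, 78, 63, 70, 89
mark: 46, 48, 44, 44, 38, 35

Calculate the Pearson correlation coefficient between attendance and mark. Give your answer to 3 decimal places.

n = 6, Σx = 483, Σy = 255, Σx² = 39659, Σy² = 10961, Σxy = 20589
nΣxy − ΣxΣy = 123534 − 123165 = 369
nΣx² − (Σx)² = 237954 − 233289 = 4665; nΣy² − (Σy)² = 65766 − 65025 = 741
r = 369 / √(4665 × 741) = 369 / 1859.2377 ≈ 0.198

0.198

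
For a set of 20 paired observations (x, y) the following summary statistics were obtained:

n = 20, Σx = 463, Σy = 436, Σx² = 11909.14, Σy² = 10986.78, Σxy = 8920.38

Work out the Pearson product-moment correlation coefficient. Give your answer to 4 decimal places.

-0.8830

r = (nΣxy − ΣxΣy) / √[(nΣx² − (Σx)²)(nΣy² − (Σy)²)]
Numerator: 20×8920.38 − 463×436 = -23460.4
Denominator: √[(238182.8 − 214369)(219735.6 − 190096)] = √[23813.8 × 29639.6] = 26567.4897
r = -23460.4 / 26567.4897 ≈ -0.8830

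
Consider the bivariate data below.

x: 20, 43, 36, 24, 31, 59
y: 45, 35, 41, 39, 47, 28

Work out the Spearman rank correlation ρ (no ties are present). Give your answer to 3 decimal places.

Rank x: 1, 5, 4, 2, 3, 6
Rank y: 5, 2, 4, 3, 6, 1
d = rank(x) − rank(y): -4, 3, 0, -1, -3, 5; Σd² = 60
ρ = 1 − 6Σd² / [n(n²−1)] = 1 − 6×60 / (6×35) = 1 − 360/210 ≈ -0.714

-0.714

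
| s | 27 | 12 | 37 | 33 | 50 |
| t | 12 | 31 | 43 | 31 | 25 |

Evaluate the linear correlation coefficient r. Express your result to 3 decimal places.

0.071

n = 5, Σs = 159, Σt = 142, Σs² = 5831, Σt² = 4540, Σst = 4560
nΣst − ΣsΣt = 22800 − 22578 = 222
nΣs² − (Σs)² = 29155 − 25281 = 3874; nΣt² − (Σt)² = 22700 − 20164 = 2536
r = 222 / √(3874 × 2536) = 222 / 3134.4001 ≈ 0.071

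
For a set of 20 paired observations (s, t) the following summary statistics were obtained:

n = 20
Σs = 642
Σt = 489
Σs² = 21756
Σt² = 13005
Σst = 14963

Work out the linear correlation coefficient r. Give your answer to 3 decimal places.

r = (nΣst − ΣsΣt) / √[(nΣs² − (Σs)²)(nΣt² − (Σt)²)]
Numerator: 20×14963 − 642×489 = -14678
Denominator: √[(435120 − 412164)(260100 − 239121)] = √[22956 × 20979] = 21945.2483
r = -14678 / 21945.2483 ≈ -0.669

-0.669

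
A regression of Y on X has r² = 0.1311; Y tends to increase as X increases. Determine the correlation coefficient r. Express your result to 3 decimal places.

0.362

|r| = √0.1311 = 0.362
The association is positive, so r = 0.362.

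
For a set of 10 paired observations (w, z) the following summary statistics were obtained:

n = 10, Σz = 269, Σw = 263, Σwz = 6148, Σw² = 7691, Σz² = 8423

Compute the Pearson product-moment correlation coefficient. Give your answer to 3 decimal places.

r = (nΣwz − ΣwΣz) / √[(nΣw² − (Σw)²)(nΣz² − (Σz)²)]
Numerator: 10×6148 − 263×269 = -9267
Denominator: √[(76910 − 69169)(84230 − 72361)] = √[7741 × 11869] = 9585.2975
r = -9267 / 9585.2975 ≈ -0.967

-0.967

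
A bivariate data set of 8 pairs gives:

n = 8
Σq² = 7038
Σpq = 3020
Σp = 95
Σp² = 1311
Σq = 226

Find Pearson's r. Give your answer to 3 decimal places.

0.973

r = (nΣpq − ΣpΣq) / √[(nΣp² − (Σp)²)(nΣq² − (Σq)²)]
Numerator: 8×3020 − 95×226 = 2690
Denominator: √[(10488 − 9025)(56304 − 51076)] = √[1463 × 5228] = 2765.6037
r = 2690 / 2765.6037 ≈ 0.973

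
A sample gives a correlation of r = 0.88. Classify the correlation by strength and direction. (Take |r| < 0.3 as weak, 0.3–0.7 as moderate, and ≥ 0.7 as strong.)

r = 0.88 > 0 so the relationship is positive.
|r| = 0.88, which falls in the strong range.

strong positive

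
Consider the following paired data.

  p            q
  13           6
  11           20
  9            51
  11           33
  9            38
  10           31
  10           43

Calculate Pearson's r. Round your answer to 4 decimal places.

-0.9033

n = 7, Σp = 73, Σq = 222, Σp² = 773, Σq² = 8380, Σpq = 2202
nΣpq − ΣpΣq = 15414 − 16206 = -792
nΣp² − (Σp)² = 5411 − 5329 = 82; nΣq² − (Σq)² = 58660 − 49284 = 9376
r = -792 / √(82 × 9376) = -792 / 876.8307 ≈ -0.9033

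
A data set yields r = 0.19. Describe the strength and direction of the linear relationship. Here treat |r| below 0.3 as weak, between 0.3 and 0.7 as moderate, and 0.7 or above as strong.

r = 0.19 > 0 so the relationship is positive.
|r| = 0.19, which falls in the weak range.

weak positive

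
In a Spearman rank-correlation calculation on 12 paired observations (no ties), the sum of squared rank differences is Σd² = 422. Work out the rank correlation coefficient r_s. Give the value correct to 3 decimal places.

ρ = 1 − 6Σd² / [n(n²−1)] = 1 − 6×422 / (12×143)
  = 1 − 2532/1716 = 1 − 1.4755 ≈ -0.476

-0.476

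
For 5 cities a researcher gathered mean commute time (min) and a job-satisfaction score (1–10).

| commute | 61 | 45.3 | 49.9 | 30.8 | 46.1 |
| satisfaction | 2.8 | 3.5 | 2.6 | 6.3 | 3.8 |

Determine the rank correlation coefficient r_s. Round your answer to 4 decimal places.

-0.8000

Rank commute: 5, 2, 4, 1, 3
Rank satisfaction: 2, 3, 1, 5, 4
d = rank(commute) − rank(satisfaction): 3, -1, 3, -4, -1; Σd² = 36
ρ = 1 − 6Σd² / [n(n²−1)] = 1 − 6×36 / (5×24) = 1 − 216/120 ≈ -0.8000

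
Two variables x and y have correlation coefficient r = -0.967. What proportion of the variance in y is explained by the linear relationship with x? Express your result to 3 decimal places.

0.935

r² = (-0.967)² = 0.935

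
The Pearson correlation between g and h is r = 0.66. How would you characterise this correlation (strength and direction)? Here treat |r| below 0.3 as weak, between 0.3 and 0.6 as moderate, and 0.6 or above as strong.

strong positive

r = 0.66 > 0 so the relationship is positive.
|r| = 0.66, which falls in the strong range.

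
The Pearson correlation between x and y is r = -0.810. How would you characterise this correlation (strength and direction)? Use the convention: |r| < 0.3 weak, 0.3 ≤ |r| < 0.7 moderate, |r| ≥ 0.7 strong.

strong negative

r = -0.810 < 0 so the relationship is negative.
|r| = 0.810, which falls in the strong range.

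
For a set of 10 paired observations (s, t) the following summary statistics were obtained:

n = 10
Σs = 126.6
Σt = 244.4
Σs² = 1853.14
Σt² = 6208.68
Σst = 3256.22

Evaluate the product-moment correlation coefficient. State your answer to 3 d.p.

r = (nΣst − ΣsΣt) / √[(nΣs² − (Σs)²)(nΣt² − (Σt)²)]
Numerator: 10×3256.22 − 126.6×244.4 = 1621.16
Denominator: √[(18531.4 − 16027.56)(62086.8 − 59731.36)] = √[2503.84 × 2355.44] = 2428.5067
r = 1621.16 / 2428.5067 ≈ 0.668

0.668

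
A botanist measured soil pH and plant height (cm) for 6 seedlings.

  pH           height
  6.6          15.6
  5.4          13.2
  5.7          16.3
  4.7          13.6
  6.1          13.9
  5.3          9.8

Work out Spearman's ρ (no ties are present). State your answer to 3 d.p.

Rank pH: 6, 3, 4, 1, 5, 2
Rank height: 5, 2, 6, 3, 4, 1
d = rank(pH) − rank(height): 1, 1, -2, -2, 1, 1; Σd² = 12
ρ = 1 − 6Σd² / [n(n²−1)] = 1 − 6×12 / (6×35) = 1 − 72/210 ≈ 0.657

0.657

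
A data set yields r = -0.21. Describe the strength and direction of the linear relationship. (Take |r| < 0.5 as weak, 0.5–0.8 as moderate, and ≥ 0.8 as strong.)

weak negative

r = -0.21 < 0 so the relationship is negative.
|r| = 0.21, which falls in the weak range.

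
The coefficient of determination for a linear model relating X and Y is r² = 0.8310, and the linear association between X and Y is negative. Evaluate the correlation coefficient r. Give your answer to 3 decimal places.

|r| = √0.8310 = 0.912
The association is negative, so r = −0.912.

-0.912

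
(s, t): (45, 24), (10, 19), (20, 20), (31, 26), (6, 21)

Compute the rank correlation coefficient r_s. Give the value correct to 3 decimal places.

Rank s: 5, 2, 3, 4, 1
Rank t: 4, 1, 2, 5, 3
d = rank(s) − rank(t): 1, 1, 1, -1, -2; Σd² = 8
ρ = 1 − 6Σd² / [n(n²−1)] = 1 − 6×8 / (5×24) = 1 − 48/120 ≈ 0.600

0.600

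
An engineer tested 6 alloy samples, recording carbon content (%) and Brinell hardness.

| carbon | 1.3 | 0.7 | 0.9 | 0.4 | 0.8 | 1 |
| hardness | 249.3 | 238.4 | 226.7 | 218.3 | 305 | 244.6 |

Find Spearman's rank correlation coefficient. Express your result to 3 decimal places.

Rank carbon: 6, 2, 4, 1, 3, 5
Rank hardness: 5, 3, 2, 1, 6, 4
d = rank(carbon) − rank(hardness): 1, -1, 2, 0, -3, 1; Σd² = 16
ρ = 1 − 6Σd² / [n(n²−1)] = 1 − 6×16 / (6×35) = 1 − 96/210 ≈ 0.543

0.543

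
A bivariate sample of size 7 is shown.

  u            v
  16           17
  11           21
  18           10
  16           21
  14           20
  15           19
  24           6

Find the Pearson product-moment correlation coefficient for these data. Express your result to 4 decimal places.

-0.8958

n = 7, Σu = 114, Σv = 114, Σu² = 1954, Σv² = 2068, Σuv = 1728
nΣuv − ΣuΣv = 12096 − 12996 = -900
nΣu² − (Σu)² = 13678 − 12996 = 682; nΣv² − (Σv)² = 14476 − 12996 = 1480
r = -900 / √(682 × 1480) = -900 / 1004.6691 ≈ -0.8958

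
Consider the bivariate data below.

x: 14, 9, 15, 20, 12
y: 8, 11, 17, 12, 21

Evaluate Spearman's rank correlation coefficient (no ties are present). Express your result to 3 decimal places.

0.100

Rank x: 3, 1, 4, 5, 2
Rank y: 1, 2, 4, 3, 5
d = rank(x) − rank(y): 2, -1, 0, 2, -3; Σd² = 18
ρ = 1 − 6Σd² / [n(n²−1)] = 1 − 6×18 / (5×24) = 1 − 108/120 ≈ 0.100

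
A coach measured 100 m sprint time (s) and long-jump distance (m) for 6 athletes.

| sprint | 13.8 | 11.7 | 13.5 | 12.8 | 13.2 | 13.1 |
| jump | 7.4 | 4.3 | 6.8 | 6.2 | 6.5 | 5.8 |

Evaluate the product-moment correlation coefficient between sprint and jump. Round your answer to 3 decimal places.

0.966

n = 6, Σx = 78.1, Σy = 37, Σx² = 1019.27, Σy² = 233.82, Σxy = 485.37
nΣxy − ΣxΣy = 2912.22 − 2889.7 = 22.52
nΣx² − (Σx)² = 6115.62 − 6099.61 = 16.01; nΣy² − (Σy)² = 1402.92 − 1369 = 33.92
r = 22.52 / √(16.01 × 33.92) = 22.52 / 23.3036 ≈ 0.966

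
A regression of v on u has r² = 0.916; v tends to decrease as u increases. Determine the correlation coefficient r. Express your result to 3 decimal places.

|r| = √0.916 = 0.957
The association is negative, so r = −0.957.

-0.957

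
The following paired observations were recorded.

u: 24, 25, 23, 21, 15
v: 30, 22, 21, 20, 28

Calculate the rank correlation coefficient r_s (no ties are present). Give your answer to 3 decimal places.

Rank u: 4, 5, 3, 2, 1
Rank v: 5, 3, 2, 1, 4
d = rank(u) − rank(v): -1, 2, 1, 1, -3; Σd² = 16
ρ = 1 − 6Σd² / [n(n²−1)] = 1 − 6×16 / (5×24) = 1 − 96/120 ≈ 0.200

0.200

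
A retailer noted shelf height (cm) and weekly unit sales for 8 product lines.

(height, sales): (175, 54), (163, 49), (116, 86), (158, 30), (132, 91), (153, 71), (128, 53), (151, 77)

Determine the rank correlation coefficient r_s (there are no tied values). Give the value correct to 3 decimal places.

Rank height: 8, 7, 1, 6, 3, 5, 2, 4
Rank sales: 4, 2, 7, 1, 8, 5, 3, 6
d = rank(height) − rank(sales): 4, 5, -6, 5, -5, 0, -1, -2; Σd² = 132
ρ = 1 − 6Σd² / [n(n²−1)] = 1 − 6×132 / (8×63) = 1 − 792/504 ≈ -0.571

-0.571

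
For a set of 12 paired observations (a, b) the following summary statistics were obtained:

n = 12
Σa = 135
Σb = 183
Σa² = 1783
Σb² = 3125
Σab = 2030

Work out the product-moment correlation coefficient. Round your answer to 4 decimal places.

r = (nΣab − ΣaΣb) / √[(nΣa² − (Σa)²)(nΣb² − (Σb)²)]
Numerator: 12×2030 − 135×183 = -345
Denominator: √[(21396 − 18225)(37500 − 33489)] = √[3171 × 4011] = 3566.3540
r = -345 / 3566.3540 ≈ -0.0967

-0.0967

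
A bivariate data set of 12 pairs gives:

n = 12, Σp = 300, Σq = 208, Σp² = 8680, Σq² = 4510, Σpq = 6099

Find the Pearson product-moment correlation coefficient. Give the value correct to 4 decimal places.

0.8701

r = (nΣpq − ΣpΣq) / √[(nΣp² − (Σp)²)(nΣq² − (Σq)²)]
Numerator: 12×6099 − 300×208 = 10788
Denominator: √[(104160 − 90000)(54120 − 43264)] = √[14160 × 10856] = 12398.4257
r = 10788 / 12398.4257 ≈ 0.8701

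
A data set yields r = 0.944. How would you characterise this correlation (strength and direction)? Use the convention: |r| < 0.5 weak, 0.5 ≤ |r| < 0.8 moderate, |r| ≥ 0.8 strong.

strong positive

r = 0.944 > 0 so the relationship is positive.
|r| = 0.944, which falls in the strong range.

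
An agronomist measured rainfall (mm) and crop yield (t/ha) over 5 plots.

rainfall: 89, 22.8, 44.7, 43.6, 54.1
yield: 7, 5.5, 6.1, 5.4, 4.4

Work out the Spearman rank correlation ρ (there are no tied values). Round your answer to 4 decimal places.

0.3000

Rank rainfall: 5, 1, 3, 2, 4
Rank yield: 5, 3, 4, 2, 1
d = rank(rainfall) − rank(yield): 0, -2, -1, 0, 3; Σd² = 14
ρ = 1 − 6Σd² / [n(n²−1)] = 1 − 6×14 / (5×24) = 1 − 84/120 ≈ 0.3000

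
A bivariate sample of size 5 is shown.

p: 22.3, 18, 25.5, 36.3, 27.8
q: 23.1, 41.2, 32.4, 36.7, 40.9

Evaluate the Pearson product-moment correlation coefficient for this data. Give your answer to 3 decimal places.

n = 5, Σp = 129.9, Σq = 174.3, Σp² = 3562.07, Σq² = 6300.51, Σpq = 4552.16
nΣpq − ΣpΣq = 22760.8 − 22641.57 = 119.23
nΣp² − (Σp)² = 17810.35 − 16874.01 = 936.34; nΣq² − (Σq)² = 31502.55 − 30380.49 = 1122.06
r = 119.23 / √(936.34 × 1122.06) = 119.23 / 1025.0023 ≈ 0.116

0.116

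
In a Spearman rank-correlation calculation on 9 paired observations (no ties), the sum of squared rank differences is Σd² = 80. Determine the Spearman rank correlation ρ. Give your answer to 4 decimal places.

ρ = 1 − 6Σd² / [n(n²−1)] = 1 − 6×80 / (9×80)
  = 1 − 480/720 = 1 − 0.66667 ≈ 0.3333

0.3333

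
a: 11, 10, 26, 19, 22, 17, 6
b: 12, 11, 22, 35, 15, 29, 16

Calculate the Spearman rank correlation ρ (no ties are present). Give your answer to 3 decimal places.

0.429

Rank a: 3, 2, 7, 5, 6, 4, 1
Rank b: 2, 1, 5, 7, 3, 6, 4
d = rank(a) − rank(b): 1, 1, 2, -2, 3, -2, -3; Σd² = 32
ρ = 1 − 6Σd² / [n(n²−1)] = 1 − 6×32 / (7×48) = 1 − 192/336 ≈ 0.429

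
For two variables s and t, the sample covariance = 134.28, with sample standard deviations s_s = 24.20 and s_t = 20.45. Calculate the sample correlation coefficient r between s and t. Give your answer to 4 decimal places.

r = Cov(s,t) / (s_s · s_t) = 134.28 / (24.20 × 20.45)
  = 134.28 / 494.8900 ≈ 0.2713

0.2713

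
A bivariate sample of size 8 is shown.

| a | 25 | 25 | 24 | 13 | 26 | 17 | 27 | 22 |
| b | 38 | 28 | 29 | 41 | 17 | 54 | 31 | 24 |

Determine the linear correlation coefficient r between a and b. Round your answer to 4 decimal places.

n = 8, Σa = 179, Σb = 262, Σa² = 4173, Σb² = 9492, Σab = 5604
nΣab − ΣaΣb = 44832 − 46898 = -2066
nΣa² − (Σa)² = 33384 − 32041 = 1343; nΣb² − (Σb)² = 75936 − 68644 = 7292
r = -2066 / √(1343 × 7292) = -2066 / 3129.4019 ≈ -0.6602

-0.6602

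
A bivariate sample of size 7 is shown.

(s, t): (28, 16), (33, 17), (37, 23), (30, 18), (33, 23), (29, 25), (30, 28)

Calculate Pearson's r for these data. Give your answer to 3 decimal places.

0.116

n = 7, Σs = 220, Σt = 150, Σs² = 6972, Σt² = 3336, Σst = 4724
nΣst − ΣsΣt = 33068 − 33000 = 68
nΣs² − (Σs)² = 48804 − 48400 = 404; nΣt² − (Σt)² = 23352 − 22500 = 852
r = 68 / √(404 × 852) = 68 / 586.6924 ≈ 0.116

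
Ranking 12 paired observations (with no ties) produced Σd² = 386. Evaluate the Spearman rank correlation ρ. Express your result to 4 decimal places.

ρ = 1 − 6Σd² / [n(n²−1)] = 1 − 6×386 / (12×143)
  = 1 − 2316/1716 = 1 − 1.34965 ≈ -0.3497

-0.3497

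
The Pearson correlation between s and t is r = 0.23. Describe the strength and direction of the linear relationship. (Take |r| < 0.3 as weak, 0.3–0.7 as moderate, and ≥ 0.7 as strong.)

r = 0.23 > 0 so the relationship is positive.
|r| = 0.23, which falls in the weak range.

weak positive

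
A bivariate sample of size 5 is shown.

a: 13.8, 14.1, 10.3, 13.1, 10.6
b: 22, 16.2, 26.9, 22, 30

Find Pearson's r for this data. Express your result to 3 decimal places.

n = 5, Σa = 61.9, Σb = 117.1, Σa² = 779.31, Σb² = 2854.05, Σab = 1415.29
nΣab − ΣaΣb = 7076.45 − 7248.49 = -172.04
nΣa² − (Σa)² = 3896.55 − 3831.61 = 64.94; nΣb² − (Σb)² = 14270.25 − 13712.41 = 557.84
r = -172.04 / √(64.94 × 557.84) = -172.04 / 190.3316 ≈ -0.904

-0.904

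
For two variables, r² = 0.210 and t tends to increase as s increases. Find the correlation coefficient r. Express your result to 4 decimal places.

|r| = √0.210 = 0.4583
The association is positive, so r = 0.4583.

0.4583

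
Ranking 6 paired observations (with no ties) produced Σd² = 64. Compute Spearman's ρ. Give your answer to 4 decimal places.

-0.8286

ρ = 1 − 6Σd² / [n(n²−1)] = 1 − 6×64 / (6×35)
  = 1 − 384/210 = 1 − 1.82857 ≈ -0.8286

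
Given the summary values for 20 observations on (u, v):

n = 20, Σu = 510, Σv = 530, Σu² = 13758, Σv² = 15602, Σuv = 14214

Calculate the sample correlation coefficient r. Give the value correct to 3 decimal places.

0.646

r = (nΣuv − ΣuΣv) / √[(nΣu² − (Σu)²)(nΣv² − (Σv)²)]
Numerator: 20×14214 − 510×530 = 13980
Denominator: √[(275160 − 260100)(312040 − 280900)] = √[15060 × 31140] = 21655.6782
r = 13980 / 21655.6782 ≈ 0.646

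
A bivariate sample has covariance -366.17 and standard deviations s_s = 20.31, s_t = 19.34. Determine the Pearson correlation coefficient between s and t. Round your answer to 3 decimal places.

r = Cov(s,t) / (s_s · s_t) = -366.17 / (20.31 × 19.34)
  = -366.17 / 392.7954 ≈ -0.932

-0.932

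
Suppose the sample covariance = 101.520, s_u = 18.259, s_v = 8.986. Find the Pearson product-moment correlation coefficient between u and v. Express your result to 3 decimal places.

0.619

r = Cov(u,v) / (s_u · s_v) = 101.520 / (18.259 × 8.986)
  = 101.520 / 164.0754 ≈ 0.619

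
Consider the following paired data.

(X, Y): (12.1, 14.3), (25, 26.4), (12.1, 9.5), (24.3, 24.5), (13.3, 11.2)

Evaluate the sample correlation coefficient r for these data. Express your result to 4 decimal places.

0.9686

n = 5, ΣX = 86.8, ΣY = 85.9, ΣX² = 1685.2, ΣY² = 1717.39, ΣXY = 1692.29
nΣXY − ΣXΣY = 8461.45 − 7456.12 = 1005.33
nΣX² − (ΣX)² = 8426 − 7534.24 = 891.76; nΣY² − (ΣY)² = 8586.95 − 7378.81 = 1208.14
r = 1005.33 / √(891.76 × 1208.14) = 1005.33 / 1037.9648 ≈ 0.9686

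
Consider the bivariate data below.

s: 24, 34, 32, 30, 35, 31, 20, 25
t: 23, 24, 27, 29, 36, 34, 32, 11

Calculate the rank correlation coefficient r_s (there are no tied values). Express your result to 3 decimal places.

0.357

Rank s: 2, 7, 6, 4, 8, 5, 1, 3
Rank t: 2, 3, 4, 5, 8, 7, 6, 1
d = rank(s) − rank(t): 0, 4, 2, -1, 0, -2, -5, 2; Σd² = 54
ρ = 1 − 6Σd² / [n(n²−1)] = 1 − 6×54 / (8×63) = 1 − 324/504 ≈ 0.357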